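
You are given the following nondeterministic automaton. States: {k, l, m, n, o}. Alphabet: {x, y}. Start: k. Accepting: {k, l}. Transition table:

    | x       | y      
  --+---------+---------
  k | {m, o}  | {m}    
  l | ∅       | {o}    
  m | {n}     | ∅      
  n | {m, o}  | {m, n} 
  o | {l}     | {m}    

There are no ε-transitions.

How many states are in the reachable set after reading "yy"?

Start in {k}.
Read 'y': k→{m}; now {m}.
Read 'y': m→∅; now ∅.
That set has 0 states.

0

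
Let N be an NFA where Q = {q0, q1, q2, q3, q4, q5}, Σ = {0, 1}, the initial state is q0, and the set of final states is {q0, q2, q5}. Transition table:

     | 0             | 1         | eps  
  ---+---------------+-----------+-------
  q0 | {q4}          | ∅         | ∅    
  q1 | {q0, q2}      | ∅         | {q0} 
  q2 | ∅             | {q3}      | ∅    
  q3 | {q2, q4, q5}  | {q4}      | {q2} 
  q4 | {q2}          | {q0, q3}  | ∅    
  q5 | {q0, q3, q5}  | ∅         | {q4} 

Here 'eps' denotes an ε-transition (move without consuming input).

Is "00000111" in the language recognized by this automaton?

Start in {q0}.
Read '0': q0→{q4}; now {q4}.
Read '0': q4→{q2}; now {q2}.
Read '0': q2→∅; now ∅.
The set is empty and remains empty for the remaining 5 symbols.
The final set ∅ contains no accepting state.

No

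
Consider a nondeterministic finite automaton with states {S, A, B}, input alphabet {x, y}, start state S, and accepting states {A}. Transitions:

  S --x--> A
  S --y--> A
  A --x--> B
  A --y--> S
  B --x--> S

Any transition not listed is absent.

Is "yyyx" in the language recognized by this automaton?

No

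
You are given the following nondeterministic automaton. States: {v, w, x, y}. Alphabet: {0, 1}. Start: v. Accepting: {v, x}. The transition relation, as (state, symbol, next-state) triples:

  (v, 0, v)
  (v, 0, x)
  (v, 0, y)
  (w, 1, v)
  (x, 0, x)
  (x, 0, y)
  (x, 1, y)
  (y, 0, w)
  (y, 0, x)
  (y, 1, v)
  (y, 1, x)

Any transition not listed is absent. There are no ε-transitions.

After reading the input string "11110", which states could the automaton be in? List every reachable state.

Start in {v}.
Read '1': v→∅; now ∅.
The set is empty and remains empty for the remaining 4 symbols.

∅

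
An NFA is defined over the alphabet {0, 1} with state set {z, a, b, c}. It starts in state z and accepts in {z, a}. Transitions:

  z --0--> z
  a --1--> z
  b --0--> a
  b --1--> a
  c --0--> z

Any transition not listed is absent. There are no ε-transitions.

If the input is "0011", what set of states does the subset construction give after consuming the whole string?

Start in {z}.
Read '0': z→{z}; now {z}.
Read '0': z→{z}; now {z}.
Read '1': z→∅; now ∅.
The set is empty and remains empty for the remaining 1 symbol.

∅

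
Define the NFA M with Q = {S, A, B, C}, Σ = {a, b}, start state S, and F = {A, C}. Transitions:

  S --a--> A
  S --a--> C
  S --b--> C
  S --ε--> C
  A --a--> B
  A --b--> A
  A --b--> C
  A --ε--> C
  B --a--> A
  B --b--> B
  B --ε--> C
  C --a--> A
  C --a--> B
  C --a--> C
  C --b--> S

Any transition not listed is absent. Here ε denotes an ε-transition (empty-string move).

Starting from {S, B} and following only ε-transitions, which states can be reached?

{S, B, C}

Begin with {S, B}.
ε-move S → C; add C.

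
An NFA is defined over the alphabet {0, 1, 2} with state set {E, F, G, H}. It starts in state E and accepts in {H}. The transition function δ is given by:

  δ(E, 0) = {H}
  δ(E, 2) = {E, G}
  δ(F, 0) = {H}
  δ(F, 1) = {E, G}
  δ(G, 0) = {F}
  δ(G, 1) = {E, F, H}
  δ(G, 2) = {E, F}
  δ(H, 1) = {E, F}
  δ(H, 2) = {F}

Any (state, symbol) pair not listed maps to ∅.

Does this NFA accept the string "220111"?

Start in {E}.
Read '2': {E} → {E, G}.
Read '2': {E, G} → {E, F, G}.
Read '0': {E, F, G} → {F, H}.
Read '1': {F, H} → {E, F, G}.
Read '1': {E, F, G} → {E, F, G, H}.
Read '1': {E, F, G, H} → {E, F, G, H}.
The final set {E, F, G, H} contains the accepting state H.

Yes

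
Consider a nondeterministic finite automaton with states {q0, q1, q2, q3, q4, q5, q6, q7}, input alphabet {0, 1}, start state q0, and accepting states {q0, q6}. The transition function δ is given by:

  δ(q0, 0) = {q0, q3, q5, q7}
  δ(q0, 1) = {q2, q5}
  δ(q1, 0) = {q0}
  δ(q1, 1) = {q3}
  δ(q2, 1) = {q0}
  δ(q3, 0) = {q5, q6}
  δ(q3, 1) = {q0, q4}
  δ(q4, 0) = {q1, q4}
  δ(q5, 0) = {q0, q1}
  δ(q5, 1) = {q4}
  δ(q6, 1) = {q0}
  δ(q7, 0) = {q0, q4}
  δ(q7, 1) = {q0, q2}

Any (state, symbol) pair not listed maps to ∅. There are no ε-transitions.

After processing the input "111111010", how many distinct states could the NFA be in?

7

Start in {q0}.
Read '1': q0→{q2, q5}; now {q2, q5}.
Read '1': q2→{q0}, q5→{q4}; now {q0, q4}.
Read '1': q0→{q2, q5}, q4→∅; now {q2, q5}.
Read '1': q2→{q0}, q5→{q4}; now {q0, q4}.
Read '1': q0→{q2, q5}, q4→∅; now {q2, q5}.
Read '1': q2→{q0}, q5→{q4}; now {q0, q4}.
Read '0': q0→{q0, q3, q5, q7}, q4→{q1, q4}; now {q0, q1, q3, q4, q5, q7}.
Read '1': q0→{q2, q5}, q1→{q3}, q3→{q0, q4}, q4→∅, q5→{q4}, q7→{q0, q2}; now {q0, q2, q3, q4, q5}.
Read '0': q0→{q0, q3, q5, q7}, q2→∅, q3→{q5, q6}, q4→{q1, q4}, q5→{q0, q1}; now {q0, q1, q3, q4, q5, q6, q7}.
That set has 7 states.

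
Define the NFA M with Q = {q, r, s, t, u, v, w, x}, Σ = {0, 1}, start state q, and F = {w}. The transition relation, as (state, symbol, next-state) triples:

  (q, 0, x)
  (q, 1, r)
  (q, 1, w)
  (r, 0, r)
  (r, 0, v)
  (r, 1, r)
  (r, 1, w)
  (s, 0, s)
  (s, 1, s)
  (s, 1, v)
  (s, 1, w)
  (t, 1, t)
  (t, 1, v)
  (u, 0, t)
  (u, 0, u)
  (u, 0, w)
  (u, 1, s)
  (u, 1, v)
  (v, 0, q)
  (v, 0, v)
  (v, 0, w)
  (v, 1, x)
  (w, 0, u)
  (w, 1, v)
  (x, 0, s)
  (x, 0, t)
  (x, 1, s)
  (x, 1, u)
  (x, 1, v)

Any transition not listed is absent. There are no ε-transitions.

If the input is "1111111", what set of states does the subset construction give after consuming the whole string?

Start in {q}.
Read '1': q→{r, w}; now {r, w}.
Read '1': r→{r, w}, w→{v}; now {r, v, w}.
Read '1': r→{r, w}, v→{x}, w→{v}; now {r, v, w, x}.
Read '1': r→{r, w}, v→{x}, w→{v}, x→{s, u, v}; now {r, s, u, v, w, x}.
Read '1': r→{r, w}, s→{s, v, w}, u→{s, v}, v→{x}, w→{v}, x→{s, u, v}; now {r, s, u, v, w, x}.
Read '1': r→{r, w}, s→{s, v, w}, u→{s, v}, v→{x}, w→{v}, x→{s, u, v}; now {r, s, u, v, w, x}.
Read '1': r→{r, w}, s→{s, v, w}, u→{s, v}, v→{x}, w→{v}, x→{s, u, v}; now {r, s, u, v, w, x}.

{r, s, u, v, w, x}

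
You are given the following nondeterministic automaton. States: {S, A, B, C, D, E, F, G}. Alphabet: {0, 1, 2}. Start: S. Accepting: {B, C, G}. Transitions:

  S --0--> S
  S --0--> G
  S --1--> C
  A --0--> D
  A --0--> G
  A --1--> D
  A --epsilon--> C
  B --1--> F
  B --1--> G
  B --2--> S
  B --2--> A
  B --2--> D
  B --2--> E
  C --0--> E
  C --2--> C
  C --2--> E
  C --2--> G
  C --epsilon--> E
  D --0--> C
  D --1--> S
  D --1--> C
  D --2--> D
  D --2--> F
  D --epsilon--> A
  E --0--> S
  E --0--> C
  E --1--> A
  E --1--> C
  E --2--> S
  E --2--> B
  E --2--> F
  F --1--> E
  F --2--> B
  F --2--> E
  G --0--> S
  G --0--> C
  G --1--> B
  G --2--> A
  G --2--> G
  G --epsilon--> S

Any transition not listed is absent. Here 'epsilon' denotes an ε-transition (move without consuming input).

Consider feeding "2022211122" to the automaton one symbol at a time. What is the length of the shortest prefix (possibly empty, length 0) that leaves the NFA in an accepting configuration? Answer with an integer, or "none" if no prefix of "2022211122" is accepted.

Start in {S}.
Read '2': {S} → ∅.
The set is empty and remains empty for the remaining 9 symbols.
No reachable set along the way intersects F.

none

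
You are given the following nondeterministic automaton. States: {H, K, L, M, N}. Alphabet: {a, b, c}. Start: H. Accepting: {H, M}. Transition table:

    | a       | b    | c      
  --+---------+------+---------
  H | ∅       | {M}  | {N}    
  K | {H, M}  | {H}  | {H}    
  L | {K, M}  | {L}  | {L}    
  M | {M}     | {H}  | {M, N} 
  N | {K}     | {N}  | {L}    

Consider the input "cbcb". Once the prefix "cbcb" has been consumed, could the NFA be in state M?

Start in {H}.
Read 'c': {H} → {N}.
Read 'b': {N} → {N}.
Read 'c': {N} → {L}.
Read 'b': {L} → {L}.
State M is not in {L}.

No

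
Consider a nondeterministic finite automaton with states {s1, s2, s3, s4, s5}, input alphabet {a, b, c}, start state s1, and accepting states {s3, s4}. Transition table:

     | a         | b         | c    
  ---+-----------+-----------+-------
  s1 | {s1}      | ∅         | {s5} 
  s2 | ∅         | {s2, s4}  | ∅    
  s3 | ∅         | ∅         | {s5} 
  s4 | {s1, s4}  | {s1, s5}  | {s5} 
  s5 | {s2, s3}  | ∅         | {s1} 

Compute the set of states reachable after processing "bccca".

∅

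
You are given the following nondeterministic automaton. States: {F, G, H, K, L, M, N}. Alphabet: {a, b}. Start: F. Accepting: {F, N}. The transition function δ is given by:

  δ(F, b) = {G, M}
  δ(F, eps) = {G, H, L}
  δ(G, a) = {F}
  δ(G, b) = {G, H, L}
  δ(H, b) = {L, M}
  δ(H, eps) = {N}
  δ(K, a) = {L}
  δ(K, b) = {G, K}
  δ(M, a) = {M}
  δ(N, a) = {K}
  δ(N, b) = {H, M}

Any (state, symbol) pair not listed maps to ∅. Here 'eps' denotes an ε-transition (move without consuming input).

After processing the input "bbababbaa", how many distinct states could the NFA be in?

Start: ε-closure({F}) = {F, G, H, L, N}.
Read 'b': F→{G, M}, G→{G, H, L}, H→{L, M}, L→∅, N→{H, M}; union {G, H, L, M}; ε-closure = {G, H, L, M, N}.
Read 'b': G→{G, H, L}, H→{L, M}, L→∅, M→∅, N→{H, M}; union {G, H, L, M}; ε-closure = {G, H, L, M, N}.
Read 'a': G→{F}, H→∅, L→∅, M→{M}, N→{K}; union {F, K, M}; ε-closure = {F, G, H, K, L, M, N}.
Read 'b': F→{G, M}, G→{G, H, L}, H→{L, M}, K→{G, K}, L→∅, M→∅, N→{H, M}; union {G, H, K, L, M}; ε-closure = {G, H, K, L, M, N}.
Read 'a': G→{F}, H→∅, K→{L}, L→∅, M→{M}, N→{K}; union {F, K, L, M}; ε-closure = {F, G, H, K, L, M, N}.
Read 'b': F→{G, M}, G→{G, H, L}, H→{L, M}, K→{G, K}, L→∅, M→∅, N→{H, M}; union {G, H, K, L, M}; ε-closure = {G, H, K, L, M, N}.
Read 'b': G→{G, H, L}, H→{L, M}, K→{G, K}, L→∅, M→∅, N→{H, M}; union {G, H, K, L, M}; ε-closure = {G, H, K, L, M, N}.
Read 'a': G→{F}, H→∅, K→{L}, L→∅, M→{M}, N→{K}; union {F, K, L, M}; ε-closure = {F, G, H, K, L, M, N}.
Read 'a': F→∅, G→{F}, H→∅, K→{L}, L→∅, M→{M}, N→{K}; union {F, K, L, M}; ε-closure = {F, G, H, K, L, M, N}.
That set has 7 states.

7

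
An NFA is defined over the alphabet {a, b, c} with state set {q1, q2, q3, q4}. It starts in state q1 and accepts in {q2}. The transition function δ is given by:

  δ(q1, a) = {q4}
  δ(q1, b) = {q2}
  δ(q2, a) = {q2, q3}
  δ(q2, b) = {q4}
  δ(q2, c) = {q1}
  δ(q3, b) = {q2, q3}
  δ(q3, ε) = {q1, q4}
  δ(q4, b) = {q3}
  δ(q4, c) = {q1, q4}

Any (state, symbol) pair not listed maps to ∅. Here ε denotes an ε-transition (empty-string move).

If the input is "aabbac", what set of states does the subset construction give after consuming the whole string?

∅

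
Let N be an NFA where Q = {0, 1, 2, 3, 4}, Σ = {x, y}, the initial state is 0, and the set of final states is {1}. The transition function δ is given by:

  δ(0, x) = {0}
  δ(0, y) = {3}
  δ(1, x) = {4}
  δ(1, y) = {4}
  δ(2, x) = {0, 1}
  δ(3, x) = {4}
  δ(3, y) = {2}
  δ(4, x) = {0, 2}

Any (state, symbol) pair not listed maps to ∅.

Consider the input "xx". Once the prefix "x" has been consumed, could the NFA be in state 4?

No

Start in {0}.
Read 'x': 0→{0}; now {0}.
State 4 is not in {0}.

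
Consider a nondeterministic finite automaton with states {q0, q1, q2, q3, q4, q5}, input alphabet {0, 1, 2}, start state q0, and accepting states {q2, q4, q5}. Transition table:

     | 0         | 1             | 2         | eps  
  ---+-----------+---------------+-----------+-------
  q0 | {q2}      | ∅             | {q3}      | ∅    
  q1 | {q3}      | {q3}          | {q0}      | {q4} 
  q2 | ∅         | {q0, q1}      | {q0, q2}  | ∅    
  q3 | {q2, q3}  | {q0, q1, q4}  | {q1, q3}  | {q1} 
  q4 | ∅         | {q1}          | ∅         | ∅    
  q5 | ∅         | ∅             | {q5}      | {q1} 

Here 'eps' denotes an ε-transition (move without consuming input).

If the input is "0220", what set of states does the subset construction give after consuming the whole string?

{q1, q2, q3, q4}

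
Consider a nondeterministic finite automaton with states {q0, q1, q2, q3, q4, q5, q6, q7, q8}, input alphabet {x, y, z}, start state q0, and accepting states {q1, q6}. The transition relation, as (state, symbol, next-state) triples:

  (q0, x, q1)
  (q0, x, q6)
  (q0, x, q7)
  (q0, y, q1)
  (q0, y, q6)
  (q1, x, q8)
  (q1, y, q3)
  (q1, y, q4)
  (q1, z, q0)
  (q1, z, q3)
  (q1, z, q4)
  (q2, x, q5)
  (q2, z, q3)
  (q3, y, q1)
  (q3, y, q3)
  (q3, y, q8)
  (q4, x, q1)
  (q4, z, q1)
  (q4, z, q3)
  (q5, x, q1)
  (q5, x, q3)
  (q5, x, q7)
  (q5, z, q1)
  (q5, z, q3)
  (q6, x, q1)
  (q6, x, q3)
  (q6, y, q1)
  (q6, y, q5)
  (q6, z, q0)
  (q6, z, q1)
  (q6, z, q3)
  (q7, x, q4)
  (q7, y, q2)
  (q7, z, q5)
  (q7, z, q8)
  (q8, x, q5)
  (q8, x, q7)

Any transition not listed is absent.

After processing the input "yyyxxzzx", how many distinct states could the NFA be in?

4

Start in {q0}.
Read 'y': q0→{q1, q6}; now {q1, q6}.
Read 'y': q1→{q3, q4}, q6→{q1, q5}; now {q1, q3, q4, q5}.
Read 'y': q1→{q3, q4}, q3→{q1, q3, q8}, q4→∅, q5→∅; now {q1, q3, q4, q8}.
Read 'x': q1→{q8}, q3→∅, q4→{q1}, q8→{q5, q7}; now {q1, q5, q7, q8}.
Read 'x': q1→{q8}, q5→{q1, q3, q7}, q7→{q4}, q8→{q5, q7}; now {q1, q3, q4, q5, q7, q8}.
Read 'z': q1→{q0, q3, q4}, q3→∅, q4→{q1, q3}, q5→{q1, q3}, q7→{q5, q8}, q8→∅; now {q0, q1, q3, q4, q5, q8}.
Read 'z': q0→∅, q1→{q0, q3, q4}, q3→∅, q4→{q1, q3}, q5→{q1, q3}, q8→∅; now {q0, q1, q3, q4}.
Read 'x': q0→{q1, q6, q7}, q1→{q8}, q3→∅, q4→{q1}; now {q1, q6, q7, q8}.
That set has 4 states.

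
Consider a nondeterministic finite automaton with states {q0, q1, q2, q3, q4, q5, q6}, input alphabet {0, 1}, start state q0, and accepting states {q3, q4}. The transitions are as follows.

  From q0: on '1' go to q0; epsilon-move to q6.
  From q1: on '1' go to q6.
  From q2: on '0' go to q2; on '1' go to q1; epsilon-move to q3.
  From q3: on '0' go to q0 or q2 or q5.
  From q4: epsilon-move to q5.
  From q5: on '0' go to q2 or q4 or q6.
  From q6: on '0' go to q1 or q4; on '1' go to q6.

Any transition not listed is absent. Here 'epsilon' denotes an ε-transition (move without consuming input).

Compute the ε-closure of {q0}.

{q0, q6}

Begin with {q0}.
ε-move q0 → q6; add q6.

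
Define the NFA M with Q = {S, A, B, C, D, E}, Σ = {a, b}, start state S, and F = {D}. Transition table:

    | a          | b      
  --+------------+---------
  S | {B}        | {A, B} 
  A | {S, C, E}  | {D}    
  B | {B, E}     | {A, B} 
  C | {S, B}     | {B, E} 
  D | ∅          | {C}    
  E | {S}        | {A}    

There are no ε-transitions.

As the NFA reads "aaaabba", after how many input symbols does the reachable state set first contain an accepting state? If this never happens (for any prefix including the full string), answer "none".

6

Start in {S}.
Read 'a': S→{B}; now {B}.
Read 'a': B→{B, E}; now {B, E}.
Read 'a': B→{B, E}, E→{S}; now {S, B, E}.
Read 'a': S→{B}, B→{B, E}, E→{S}; now {S, B, E}.
Read 'b': S→{A, B}, B→{A, B}, E→{A}; now {A, B}.
Read 'b': A→{D}, B→{A, B}; now {A, B, D}.
None of the earlier sets intersect F, but {A, B, D} does.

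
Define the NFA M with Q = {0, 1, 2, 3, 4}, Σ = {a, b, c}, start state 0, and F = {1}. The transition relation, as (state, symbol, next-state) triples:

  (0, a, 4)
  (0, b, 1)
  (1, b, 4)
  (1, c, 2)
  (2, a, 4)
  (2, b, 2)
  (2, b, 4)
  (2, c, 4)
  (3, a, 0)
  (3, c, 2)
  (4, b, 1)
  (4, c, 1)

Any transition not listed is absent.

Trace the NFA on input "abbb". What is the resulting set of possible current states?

Start in {0}.
Read 'a': 0→{4}; now {4}.
Read 'b': 4→{1}; now {1}.
Read 'b': 1→{4}; now {4}.
Read 'b': 4→{1}; now {1}.

{1}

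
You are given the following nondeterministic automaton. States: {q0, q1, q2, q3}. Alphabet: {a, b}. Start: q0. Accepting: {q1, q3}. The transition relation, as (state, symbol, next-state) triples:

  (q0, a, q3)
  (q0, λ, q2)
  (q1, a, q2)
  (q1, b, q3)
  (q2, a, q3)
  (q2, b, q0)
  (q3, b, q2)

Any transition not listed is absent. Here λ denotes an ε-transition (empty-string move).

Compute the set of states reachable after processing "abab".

{q2}

Start: ε-closure({q0}) = {q0, q2}.
Read 'a': q0→{q3}, q2→{q3}; now {q3}.
Read 'b': q3→{q2}; now {q2}.
Read 'a': q2→{q3}; now {q3}.
Read 'b': q3→{q2}; now {q2}.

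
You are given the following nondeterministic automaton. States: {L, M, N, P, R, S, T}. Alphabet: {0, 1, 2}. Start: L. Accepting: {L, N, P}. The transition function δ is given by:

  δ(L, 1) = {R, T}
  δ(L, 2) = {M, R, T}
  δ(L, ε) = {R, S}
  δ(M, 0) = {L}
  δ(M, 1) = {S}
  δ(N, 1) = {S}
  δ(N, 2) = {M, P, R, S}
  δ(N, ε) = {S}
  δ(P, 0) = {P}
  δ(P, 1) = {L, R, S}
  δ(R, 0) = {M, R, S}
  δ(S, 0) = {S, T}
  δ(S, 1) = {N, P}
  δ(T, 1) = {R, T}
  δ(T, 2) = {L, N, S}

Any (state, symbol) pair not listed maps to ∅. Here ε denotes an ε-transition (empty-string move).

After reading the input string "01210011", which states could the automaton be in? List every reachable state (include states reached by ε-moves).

{L, N, P, R, S, T}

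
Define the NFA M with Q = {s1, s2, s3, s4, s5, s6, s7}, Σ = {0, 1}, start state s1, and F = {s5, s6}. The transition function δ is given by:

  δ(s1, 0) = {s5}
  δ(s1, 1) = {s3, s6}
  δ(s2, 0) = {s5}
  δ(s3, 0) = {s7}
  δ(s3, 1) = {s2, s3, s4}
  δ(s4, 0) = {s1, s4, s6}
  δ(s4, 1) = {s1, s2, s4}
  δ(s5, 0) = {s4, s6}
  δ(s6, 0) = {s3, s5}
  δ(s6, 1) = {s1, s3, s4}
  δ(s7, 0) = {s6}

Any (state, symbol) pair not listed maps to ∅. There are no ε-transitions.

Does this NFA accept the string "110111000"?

Start in {s1}.
Read '1': s1→{s3, s6}; now {s3, s6}.
Read '1': s3→{s2, s3, s4}, s6→{s1, s3, s4}; now {s1, s2, s3, s4}.
Read '0': s1→{s5}, s2→{s5}, s3→{s7}, s4→{s1, s4, s6}; now {s1, s4, s5, s6, s7}.
Read '1': s1→{s3, s6}, s4→{s1, s2, s4}, s5→∅, s6→{s1, s3, s4}, s7→∅; now {s1, s2, s3, s4, s6}.
Read '1': s1→{s3, s6}, s2→∅, s3→{s2, s3, s4}, s4→{s1, s2, s4}, s6→{s1, s3, s4}; now {s1, s2, s3, s4, s6}.
Read '1': s1→{s3, s6}, s2→∅, s3→{s2, s3, s4}, s4→{s1, s2, s4}, s6→{s1, s3, s4}; now {s1, s2, s3, s4, s6}.
Read '0': s1→{s5}, s2→{s5}, s3→{s7}, s4→{s1, s4, s6}, s6→{s3, s5}; now {s1, s3, s4, s5, s6, s7}.
Read '0': s1→{s5}, s3→{s7}, s4→{s1, s4, s6}, s5→{s4, s6}, s6→{s3, s5}, s7→{s6}; now {s1, s3, s4, s5, s6, s7}.
Read '0': s1→{s5}, s3→{s7}, s4→{s1, s4, s6}, s5→{s4, s6}, s6→{s3, s5}, s7→{s6}; now {s1, s3, s4, s5, s6, s7}.
The final set {s1, s3, s4, s5, s6, s7} contains the accepting states s5, s6.

Yes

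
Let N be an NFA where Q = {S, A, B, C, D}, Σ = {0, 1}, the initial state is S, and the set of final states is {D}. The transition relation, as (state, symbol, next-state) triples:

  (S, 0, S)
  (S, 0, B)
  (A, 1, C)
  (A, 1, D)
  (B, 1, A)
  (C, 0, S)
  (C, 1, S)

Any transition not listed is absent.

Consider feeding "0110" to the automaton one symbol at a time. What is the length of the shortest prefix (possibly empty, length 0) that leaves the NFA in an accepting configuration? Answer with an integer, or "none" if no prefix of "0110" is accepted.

Start in {S}.
Read '0': {S} → {S, B}.
Read '1': {S, B} → {A}.
Read '1': {A} → {C, D}.
None of the earlier sets intersect F, but {C, D} does.

3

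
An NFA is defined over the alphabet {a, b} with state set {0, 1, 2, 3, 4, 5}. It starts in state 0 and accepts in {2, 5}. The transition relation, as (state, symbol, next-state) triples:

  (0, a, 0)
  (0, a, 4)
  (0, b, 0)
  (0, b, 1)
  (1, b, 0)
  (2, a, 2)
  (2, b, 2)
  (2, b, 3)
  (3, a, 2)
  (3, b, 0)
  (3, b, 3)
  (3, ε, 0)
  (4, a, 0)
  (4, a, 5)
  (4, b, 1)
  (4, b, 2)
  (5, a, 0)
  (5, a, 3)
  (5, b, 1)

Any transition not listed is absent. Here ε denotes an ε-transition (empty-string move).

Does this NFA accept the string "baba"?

Yes

Start in {0}.
Read 'b': 0→{0, 1}; now {0, 1}.
Read 'a': 0→{0, 4}, 1→∅; now {0, 4}.
Read 'b': 0→{0, 1}, 4→{1, 2}; now {0, 1, 2}.
Read 'a': 0→{0, 4}, 1→∅, 2→{2}; now {0, 2, 4}.
The final set {0, 2, 4} contains the accepting state 2.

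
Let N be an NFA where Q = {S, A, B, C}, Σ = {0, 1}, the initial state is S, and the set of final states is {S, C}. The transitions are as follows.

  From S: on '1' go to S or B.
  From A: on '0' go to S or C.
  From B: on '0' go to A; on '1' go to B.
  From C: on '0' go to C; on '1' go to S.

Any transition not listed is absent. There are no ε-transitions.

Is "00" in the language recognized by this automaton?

No

Start in {S}.
Read '0': S→∅; now ∅.
The set is empty and remains empty for the remaining 1 symbol.
The final set ∅ contains no accepting state.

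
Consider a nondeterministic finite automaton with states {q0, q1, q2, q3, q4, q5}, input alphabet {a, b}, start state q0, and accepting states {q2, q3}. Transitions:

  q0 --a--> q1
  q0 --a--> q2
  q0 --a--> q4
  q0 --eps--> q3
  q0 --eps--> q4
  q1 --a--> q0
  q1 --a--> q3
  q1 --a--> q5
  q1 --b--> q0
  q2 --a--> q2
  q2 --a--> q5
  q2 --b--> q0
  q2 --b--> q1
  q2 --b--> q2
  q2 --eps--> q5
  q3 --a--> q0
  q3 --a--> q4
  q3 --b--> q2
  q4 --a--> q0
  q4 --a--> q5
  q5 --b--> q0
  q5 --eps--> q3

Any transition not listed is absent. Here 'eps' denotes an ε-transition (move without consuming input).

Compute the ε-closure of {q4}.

{q4}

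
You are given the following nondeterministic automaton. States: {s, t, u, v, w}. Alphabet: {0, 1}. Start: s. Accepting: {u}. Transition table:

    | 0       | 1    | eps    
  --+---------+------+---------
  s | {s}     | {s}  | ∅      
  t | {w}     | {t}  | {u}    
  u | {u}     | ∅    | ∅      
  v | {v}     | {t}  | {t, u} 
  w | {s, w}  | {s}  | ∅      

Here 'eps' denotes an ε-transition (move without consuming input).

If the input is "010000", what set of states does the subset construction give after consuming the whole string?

{s}

Start in {s}.
Read '0': {s} → {s}.
Read '1': {s} → {s}.
Read '0': {s} → {s}.
Read '0': {s} → {s}.
Read '0': {s} → {s}.
Read '0': {s} → {s}.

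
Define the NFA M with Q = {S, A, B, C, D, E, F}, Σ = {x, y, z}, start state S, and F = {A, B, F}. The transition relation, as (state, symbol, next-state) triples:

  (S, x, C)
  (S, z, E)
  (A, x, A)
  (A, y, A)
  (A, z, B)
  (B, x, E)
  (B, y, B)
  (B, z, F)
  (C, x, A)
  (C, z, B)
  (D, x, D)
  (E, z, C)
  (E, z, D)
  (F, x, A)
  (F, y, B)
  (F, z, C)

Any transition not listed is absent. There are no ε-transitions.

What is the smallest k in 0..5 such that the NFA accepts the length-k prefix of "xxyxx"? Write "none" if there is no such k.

2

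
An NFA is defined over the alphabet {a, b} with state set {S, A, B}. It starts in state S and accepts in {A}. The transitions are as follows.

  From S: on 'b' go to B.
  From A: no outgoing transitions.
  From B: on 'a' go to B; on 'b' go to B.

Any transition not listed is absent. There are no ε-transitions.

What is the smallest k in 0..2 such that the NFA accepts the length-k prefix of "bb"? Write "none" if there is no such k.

Start in {S}.
Read 'b': S→{B}; now {B}.
Read 'b': B→{B}; now {B}.
No reachable set along the way intersects F.

none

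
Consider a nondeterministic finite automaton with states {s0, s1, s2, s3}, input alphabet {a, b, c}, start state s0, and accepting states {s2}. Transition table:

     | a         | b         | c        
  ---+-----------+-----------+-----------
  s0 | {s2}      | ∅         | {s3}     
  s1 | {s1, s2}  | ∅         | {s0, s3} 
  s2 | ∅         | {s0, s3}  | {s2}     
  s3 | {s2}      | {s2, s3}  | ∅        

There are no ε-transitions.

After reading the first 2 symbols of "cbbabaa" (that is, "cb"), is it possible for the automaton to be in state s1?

Start in {s0}.
Read 'c': {s0} → {s3}.
Read 'b': {s3} → {s2, s3}.
State s1 is not in {s2, s3}.

No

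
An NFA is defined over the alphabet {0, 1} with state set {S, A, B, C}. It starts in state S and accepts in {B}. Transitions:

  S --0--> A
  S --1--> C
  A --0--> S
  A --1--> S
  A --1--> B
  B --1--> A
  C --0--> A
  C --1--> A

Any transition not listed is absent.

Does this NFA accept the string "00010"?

No

Start in {S}.
Read '0': S→{A}; now {A}.
Read '0': A→{S}; now {S}.
Read '0': S→{A}; now {A}.
Read '1': A→{S, B}; now {S, B}.
Read '0': S→{A}, B→∅; now {A}.
The final set {A} contains no accepting state.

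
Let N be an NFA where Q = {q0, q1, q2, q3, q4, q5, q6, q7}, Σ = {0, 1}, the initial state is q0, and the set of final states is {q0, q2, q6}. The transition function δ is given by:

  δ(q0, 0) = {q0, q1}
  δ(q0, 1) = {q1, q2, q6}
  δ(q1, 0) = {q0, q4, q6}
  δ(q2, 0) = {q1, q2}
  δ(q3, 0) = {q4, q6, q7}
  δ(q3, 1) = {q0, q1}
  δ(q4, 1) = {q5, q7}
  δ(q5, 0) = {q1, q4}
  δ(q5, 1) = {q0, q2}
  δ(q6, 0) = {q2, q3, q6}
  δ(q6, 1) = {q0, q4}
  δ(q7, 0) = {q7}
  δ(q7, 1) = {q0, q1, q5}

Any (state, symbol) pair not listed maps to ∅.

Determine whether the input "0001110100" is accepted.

Start in {q0}.
Read '0': q0→{q0, q1}; now {q0, q1}.
Read '0': q0→{q0, q1}, q1→{q0, q4, q6}; now {q0, q1, q4, q6}.
Read '0': q0→{q0, q1}, q1→{q0, q4, q6}, q4→∅, q6→{q2, q3, q6}; now {q0, q1, q2, q3, q4, q6}.
Read '1': q0→{q1, q2, q6}, q1→∅, q2→∅, q3→{q0, q1}, q4→{q5, q7}, q6→{q0, q4}; now {q0, q1, q2, q4, q5, q6, q7}.
Read '1': q0→{q1, q2, q6}, q1→∅, q2→∅, q4→{q5, q7}, q5→{q0, q2}, q6→{q0, q4}, q7→{q0, q1, q5}; now {q0, q1, q2, q4, q5, q6, q7}.
Read '1': q0→{q1, q2, q6}, q1→∅, q2→∅, q4→{q5, q7}, q5→{q0, q2}, q6→{q0, q4}, q7→{q0, q1, q5}; now {q0, q1, q2, q4, q5, q6, q7}.
Read '0': q0→{q0, q1}, q1→{q0, q4, q6}, q2→{q1, q2}, q4→∅, q5→{q1, q4}, q6→{q2, q3, q6}, q7→{q7}; now {q0, q1, q2, q3, q4, q6, q7}.
Read '1': q0→{q1, q2, q6}, q1→∅, q2→∅, q3→{q0, q1}, q4→{q5, q7}, q6→{q0, q4}, q7→{q0, q1, q5}; now {q0, q1, q2, q4, q5, q6, q7}.
Read '0': q0→{q0, q1}, q1→{q0, q4, q6}, q2→{q1, q2}, q4→∅, q5→{q1, q4}, q6→{q2, q3, q6}, q7→{q7}; now {q0, q1, q2, q3, q4, q6, q7}.
Read '0': q0→{q0, q1}, q1→{q0, q4, q6}, q2→{q1, q2}, q3→{q4, q6, q7}, q4→∅, q6→{q2, q3, q6}, q7→{q7}; now {q0, q1, q2, q3, q4, q6, q7}.
The final set {q0, q1, q2, q3, q4, q6, q7} contains the accepting states q0, q2, q6.

Yes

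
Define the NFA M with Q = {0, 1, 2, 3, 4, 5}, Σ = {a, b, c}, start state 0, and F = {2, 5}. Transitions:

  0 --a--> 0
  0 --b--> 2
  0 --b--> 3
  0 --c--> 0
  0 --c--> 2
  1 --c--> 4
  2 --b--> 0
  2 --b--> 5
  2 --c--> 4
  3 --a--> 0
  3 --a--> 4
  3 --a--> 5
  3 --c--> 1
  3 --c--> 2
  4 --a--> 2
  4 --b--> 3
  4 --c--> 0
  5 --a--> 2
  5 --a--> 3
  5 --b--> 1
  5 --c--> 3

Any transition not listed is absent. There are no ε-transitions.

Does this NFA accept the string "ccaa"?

No

Start in {0}.
Read 'c': {0} → {0, 2}.
Read 'c': {0, 2} → {0, 2, 4}.
Read 'a': {0, 2, 4} → {0, 2}.
Read 'a': {0, 2} → {0}.
The final set {0} contains no accepting state.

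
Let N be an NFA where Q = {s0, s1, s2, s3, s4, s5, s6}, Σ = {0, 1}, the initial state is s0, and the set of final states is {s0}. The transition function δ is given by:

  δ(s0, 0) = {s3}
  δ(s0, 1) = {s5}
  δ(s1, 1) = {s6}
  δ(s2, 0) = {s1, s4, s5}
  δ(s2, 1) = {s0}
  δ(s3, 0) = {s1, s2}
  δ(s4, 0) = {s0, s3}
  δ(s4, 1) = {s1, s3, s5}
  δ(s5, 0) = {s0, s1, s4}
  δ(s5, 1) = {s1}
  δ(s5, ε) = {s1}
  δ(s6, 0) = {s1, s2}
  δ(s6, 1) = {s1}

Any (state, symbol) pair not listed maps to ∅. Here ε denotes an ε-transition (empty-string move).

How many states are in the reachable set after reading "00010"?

4

Start in {s0}.
Read '0': {s0} → {s3}.
Read '0': {s3} → {s1, s2}.
Read '0': {s1, s2} → {s1, s4, s5}.
Read '1': {s1, s4, s5} → {s1, s3, s5, s6}.
Read '0': {s1, s3, s5, s6} → {s0, s1, s2, s4}.
That set has 4 states.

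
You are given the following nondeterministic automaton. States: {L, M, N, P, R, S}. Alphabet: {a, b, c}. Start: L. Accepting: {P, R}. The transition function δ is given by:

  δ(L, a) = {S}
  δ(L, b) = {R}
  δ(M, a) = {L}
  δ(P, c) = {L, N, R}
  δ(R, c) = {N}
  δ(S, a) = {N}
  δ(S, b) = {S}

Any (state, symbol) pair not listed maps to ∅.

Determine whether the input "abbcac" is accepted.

Start in {L}.
Read 'a': {L} → {S}.
Read 'b': {S} → {S}.
Read 'b': {S} → {S}.
Read 'c': {S} → ∅.
The set is empty and remains empty for the remaining 2 symbols.
The final set ∅ contains no accepting state.

No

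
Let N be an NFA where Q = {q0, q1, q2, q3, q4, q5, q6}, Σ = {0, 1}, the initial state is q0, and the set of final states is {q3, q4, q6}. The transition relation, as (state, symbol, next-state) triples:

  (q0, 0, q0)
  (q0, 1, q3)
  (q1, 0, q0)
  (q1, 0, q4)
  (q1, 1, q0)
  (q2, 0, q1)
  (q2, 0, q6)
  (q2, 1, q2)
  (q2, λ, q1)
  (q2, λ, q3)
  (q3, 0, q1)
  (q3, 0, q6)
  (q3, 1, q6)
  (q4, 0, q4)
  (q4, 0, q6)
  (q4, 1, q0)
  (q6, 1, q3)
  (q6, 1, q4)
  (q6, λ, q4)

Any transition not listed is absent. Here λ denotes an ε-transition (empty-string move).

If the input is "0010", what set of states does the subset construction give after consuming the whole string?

{q1, q4, q6}

Start in {q0}.
Read '0': q0→{q0}; now {q0}.
Read '0': q0→{q0}; now {q0}.
Read '1': q0→{q3}; now {q3}.
Read '0': q3→{q1, q6}; union {q1, q6}; ε-closure = {q1, q4, q6}.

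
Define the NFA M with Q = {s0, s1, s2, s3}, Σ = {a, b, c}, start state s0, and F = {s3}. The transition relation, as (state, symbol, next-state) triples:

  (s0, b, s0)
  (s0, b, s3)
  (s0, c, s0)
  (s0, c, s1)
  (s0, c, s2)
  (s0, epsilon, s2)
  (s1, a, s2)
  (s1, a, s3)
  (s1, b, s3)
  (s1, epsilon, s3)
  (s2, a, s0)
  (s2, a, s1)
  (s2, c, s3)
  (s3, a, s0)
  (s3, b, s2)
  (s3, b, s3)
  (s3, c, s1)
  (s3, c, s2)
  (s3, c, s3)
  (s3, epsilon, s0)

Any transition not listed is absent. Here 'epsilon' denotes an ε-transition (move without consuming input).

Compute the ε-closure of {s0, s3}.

Begin with {s0, s3}.
ε-move s0 → s2; add s2.

{s0, s2, s3}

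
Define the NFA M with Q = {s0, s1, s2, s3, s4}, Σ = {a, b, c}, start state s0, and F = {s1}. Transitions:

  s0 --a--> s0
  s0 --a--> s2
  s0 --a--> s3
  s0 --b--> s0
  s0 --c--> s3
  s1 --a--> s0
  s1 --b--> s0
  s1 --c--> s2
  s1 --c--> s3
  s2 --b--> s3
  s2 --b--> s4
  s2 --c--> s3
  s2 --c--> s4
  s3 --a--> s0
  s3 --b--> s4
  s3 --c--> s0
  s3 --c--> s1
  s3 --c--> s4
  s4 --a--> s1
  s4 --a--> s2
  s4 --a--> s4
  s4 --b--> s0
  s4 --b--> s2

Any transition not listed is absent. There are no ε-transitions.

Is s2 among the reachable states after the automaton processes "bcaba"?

Start in {s0}.
Read 'b': s0→{s0}; now {s0}.
Read 'c': s0→{s3}; now {s3}.
Read 'a': s3→{s0}; now {s0}.
Read 'b': s0→{s0}; now {s0}.
Read 'a': s0→{s0, s2, s3}; now {s0, s2, s3}.
State s2 is in {s0, s2, s3}.

Yes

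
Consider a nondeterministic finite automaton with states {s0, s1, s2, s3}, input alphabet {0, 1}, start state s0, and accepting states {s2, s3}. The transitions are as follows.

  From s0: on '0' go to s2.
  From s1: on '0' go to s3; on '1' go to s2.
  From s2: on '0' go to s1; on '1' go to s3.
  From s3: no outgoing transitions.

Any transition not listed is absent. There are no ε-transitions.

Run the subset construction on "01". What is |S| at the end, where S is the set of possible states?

1

Start in {s0}.
Read '0': s0→{s2}; now {s2}.
Read '1': s2→{s3}; now {s3}.
That set has 1 state.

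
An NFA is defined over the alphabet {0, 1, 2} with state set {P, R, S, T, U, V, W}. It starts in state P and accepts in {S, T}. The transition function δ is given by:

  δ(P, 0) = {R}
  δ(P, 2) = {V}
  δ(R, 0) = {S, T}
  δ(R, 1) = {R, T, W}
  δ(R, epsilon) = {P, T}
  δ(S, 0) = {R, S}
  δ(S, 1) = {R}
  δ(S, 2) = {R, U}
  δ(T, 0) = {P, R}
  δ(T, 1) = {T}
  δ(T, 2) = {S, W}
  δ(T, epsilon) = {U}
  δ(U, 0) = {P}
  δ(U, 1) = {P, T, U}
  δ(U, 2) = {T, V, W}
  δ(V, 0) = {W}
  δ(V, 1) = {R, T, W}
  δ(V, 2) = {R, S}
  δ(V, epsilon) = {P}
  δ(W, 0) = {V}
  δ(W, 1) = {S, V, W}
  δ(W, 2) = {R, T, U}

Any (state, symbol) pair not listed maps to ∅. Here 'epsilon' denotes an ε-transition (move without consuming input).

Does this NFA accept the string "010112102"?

Yes

Start in {P}.
Read '0': P→{R}; union {R}; ε-closure = {P, R, T, U}.
Read '1': P→∅, R→{R, T, W}, T→{T}, U→{P, T, U}; now {P, R, T, U, W}.
Read '0': P→{R}, R→{S, T}, T→{P, R}, U→{P}, W→{V}; union {P, R, S, T, V}; ε-closure = {P, R, S, T, U, V}.
Read '1': P→∅, R→{R, T, W}, S→{R}, T→{T}, U→{P, T, U}, V→{R, T, W}; now {P, R, T, U, W}.
Read '1': P→∅, R→{R, T, W}, T→{T}, U→{P, T, U}, W→{S, V, W}; now {P, R, S, T, U, V, W}.
Read '2': P→{V}, R→∅, S→{R, U}, T→{S, W}, U→{T, V, W}, V→{R, S}, W→{R, T, U}; union {R, S, T, U, V, W}; ε-closure = {P, R, S, T, U, V, W}.
Read '1': P→∅, R→{R, T, W}, S→{R}, T→{T}, U→{P, T, U}, V→{R, T, W}, W→{S, V, W}; now {P, R, S, T, U, V, W}.
Read '0': P→{R}, R→{S, T}, S→{R, S}, T→{P, R}, U→{P}, V→{W}, W→{V}; union {P, R, S, T, V, W}; ε-closure = {P, R, S, T, U, V, W}.
Read '2': P→{V}, R→∅, S→{R, U}, T→{S, W}, U→{T, V, W}, V→{R, S}, W→{R, T, U}; union {R, S, T, U, V, W}; ε-closure = {P, R, S, T, U, V, W}.
The final set {P, R, S, T, U, V, W} contains the accepting states S, T.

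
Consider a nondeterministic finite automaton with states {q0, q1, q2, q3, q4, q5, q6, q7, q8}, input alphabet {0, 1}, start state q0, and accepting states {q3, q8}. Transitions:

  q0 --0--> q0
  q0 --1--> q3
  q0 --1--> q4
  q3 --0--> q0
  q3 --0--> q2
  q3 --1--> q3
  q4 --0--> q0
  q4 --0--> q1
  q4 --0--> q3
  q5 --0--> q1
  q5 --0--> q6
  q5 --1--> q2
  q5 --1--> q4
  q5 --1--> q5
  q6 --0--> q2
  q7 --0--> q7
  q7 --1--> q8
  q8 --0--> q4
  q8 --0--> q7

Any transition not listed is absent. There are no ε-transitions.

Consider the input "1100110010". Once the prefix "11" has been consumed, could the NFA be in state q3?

Start in {q0}.
Read '1': q0→{q3, q4}; now {q3, q4}.
Read '1': q3→{q3}, q4→∅; now {q3}.
State q3 is in {q3}.

Yes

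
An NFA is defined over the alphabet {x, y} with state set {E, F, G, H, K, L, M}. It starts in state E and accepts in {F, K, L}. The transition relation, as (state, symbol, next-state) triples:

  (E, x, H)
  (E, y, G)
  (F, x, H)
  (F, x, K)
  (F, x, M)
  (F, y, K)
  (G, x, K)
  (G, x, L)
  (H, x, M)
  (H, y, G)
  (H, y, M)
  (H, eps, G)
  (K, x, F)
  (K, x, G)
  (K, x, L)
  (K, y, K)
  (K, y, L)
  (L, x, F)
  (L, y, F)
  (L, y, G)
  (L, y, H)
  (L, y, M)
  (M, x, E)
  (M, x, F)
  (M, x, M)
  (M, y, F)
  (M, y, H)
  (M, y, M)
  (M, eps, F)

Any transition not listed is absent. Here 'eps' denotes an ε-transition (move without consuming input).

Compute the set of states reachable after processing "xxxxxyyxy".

{F, G, H, K, L, M}

Start in {E}.
Read 'x': {E} → {G, H}.
Read 'x': {G, H} → {F, K, L, M}.
Read 'x': {F, K, L, M} → {E, F, G, H, K, L, M}.
Read 'x': {E, F, G, H, K, L, M} → {E, F, G, H, K, L, M}.
Read 'x': {E, F, G, H, K, L, M} → {E, F, G, H, K, L, M}.
Read 'y': {E, F, G, H, K, L, M} → {F, G, H, K, L, M}.
Read 'y': {F, G, H, K, L, M} → {F, G, H, K, L, M}.
Read 'x': {F, G, H, K, L, M} → {E, F, G, H, K, L, M}.
Read 'y': {E, F, G, H, K, L, M} → {F, G, H, K, L, M}.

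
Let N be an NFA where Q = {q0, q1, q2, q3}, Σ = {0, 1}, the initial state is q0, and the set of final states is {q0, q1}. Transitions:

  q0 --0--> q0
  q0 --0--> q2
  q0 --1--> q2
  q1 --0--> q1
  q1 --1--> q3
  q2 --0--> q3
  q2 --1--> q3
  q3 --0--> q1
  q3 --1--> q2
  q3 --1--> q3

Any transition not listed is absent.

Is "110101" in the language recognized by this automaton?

Start in {q0}.
Read '1': {q0} → {q2}.
Read '1': {q2} → {q3}.
Read '0': {q3} → {q1}.
Read '1': {q1} → {q3}.
Read '0': {q3} → {q1}.
Read '1': {q1} → {q3}.
The final set {q3} contains no accepting state.

No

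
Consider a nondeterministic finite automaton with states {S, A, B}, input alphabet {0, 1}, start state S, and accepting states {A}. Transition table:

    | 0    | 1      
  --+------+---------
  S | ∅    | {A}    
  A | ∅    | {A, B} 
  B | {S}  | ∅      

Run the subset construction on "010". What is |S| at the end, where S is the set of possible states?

Start in {S}.
Read '0': {S} → ∅.
The set is empty and remains empty for the remaining 2 symbols.
That set has 0 states.

0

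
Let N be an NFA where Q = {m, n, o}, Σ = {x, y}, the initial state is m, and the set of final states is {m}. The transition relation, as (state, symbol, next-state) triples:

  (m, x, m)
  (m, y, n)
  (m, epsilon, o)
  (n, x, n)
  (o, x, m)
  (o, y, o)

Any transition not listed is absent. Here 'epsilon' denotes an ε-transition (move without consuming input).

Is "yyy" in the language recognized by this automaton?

Start: ε-closure({m}) = {m, o}.
Read 'y': {m, o} → {n, o}.
Read 'y': {n, o} → {o}.
Read 'y': {o} → {o}.
The final set {o} contains no accepting state.

No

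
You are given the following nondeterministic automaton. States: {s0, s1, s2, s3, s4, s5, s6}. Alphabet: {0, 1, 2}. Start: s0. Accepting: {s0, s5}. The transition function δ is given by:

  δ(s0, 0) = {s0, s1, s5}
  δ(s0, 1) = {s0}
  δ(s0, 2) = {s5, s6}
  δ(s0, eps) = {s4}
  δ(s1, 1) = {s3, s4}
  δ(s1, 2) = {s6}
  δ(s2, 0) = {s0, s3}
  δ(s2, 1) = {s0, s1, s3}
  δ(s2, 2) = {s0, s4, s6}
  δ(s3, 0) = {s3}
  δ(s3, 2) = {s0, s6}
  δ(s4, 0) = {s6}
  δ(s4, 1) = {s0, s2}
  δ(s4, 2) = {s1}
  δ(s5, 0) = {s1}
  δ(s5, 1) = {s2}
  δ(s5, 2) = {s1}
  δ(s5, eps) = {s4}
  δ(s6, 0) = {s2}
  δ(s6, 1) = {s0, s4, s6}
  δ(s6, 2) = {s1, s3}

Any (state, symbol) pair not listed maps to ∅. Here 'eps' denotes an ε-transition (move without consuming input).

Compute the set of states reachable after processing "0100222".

{s0, s1, s3, s4, s5, s6}

Start: ε-closure({s0}) = {s0, s4}.
Read '0': {s0, s4} → {s0, s1, s4, s5, s6}.
Read '1': {s0, s1, s4, s5, s6} → {s0, s2, s3, s4, s6}.
Read '0': {s0, s2, s3, s4, s6} → {s0, s1, s2, s3, s4, s5, s6}.
Read '0': {s0, s1, s2, s3, s4, s5, s6} → {s0, s1, s2, s3, s4, s5, s6}.
Read '2': {s0, s1, s2, s3, s4, s5, s6} → {s0, s1, s3, s4, s5, s6}.
Read '2': {s0, s1, s3, s4, s5, s6} → {s0, s1, s3, s4, s5, s6}.
Read '2': {s0, s1, s3, s4, s5, s6} → {s0, s1, s3, s4, s5, s6}.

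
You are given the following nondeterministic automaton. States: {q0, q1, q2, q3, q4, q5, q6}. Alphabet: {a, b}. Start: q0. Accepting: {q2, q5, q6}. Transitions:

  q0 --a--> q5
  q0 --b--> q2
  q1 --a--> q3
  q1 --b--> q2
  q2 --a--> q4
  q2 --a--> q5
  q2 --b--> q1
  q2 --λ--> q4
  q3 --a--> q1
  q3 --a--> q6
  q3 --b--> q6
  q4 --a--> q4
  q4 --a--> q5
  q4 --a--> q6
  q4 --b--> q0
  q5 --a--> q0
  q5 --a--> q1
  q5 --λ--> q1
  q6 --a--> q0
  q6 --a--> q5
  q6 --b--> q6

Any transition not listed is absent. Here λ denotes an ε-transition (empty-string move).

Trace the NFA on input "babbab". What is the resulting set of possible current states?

{q0, q2, q4, q6}

Start in {q0}.
Read 'b': {q0} → {q2, q4}.
Read 'a': {q2, q4} → {q1, q4, q5, q6}.
Read 'b': {q1, q4, q5, q6} → {q0, q2, q4, q6}.
Read 'b': {q0, q2, q4, q6} → {q0, q1, q2, q4, q6}.
Read 'a': {q0, q1, q2, q4, q6} → {q0, q1, q3, q4, q5, q6}.
Read 'b': {q0, q1, q3, q4, q5, q6} → {q0, q2, q4, q6}.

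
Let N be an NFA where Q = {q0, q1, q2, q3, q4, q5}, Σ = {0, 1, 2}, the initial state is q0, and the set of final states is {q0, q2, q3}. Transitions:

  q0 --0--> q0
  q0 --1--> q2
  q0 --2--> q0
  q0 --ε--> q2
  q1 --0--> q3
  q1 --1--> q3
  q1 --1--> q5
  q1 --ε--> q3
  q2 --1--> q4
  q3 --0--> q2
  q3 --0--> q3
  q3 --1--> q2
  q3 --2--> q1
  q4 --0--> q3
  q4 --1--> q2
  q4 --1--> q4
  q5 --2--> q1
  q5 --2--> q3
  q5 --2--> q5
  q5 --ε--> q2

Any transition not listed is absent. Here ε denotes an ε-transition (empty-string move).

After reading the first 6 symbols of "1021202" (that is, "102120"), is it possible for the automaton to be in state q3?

Start: ε-closure({q0}) = {q0, q2}.
Read '1': q0→{q2}, q2→{q4}; now {q2, q4}.
Read '0': q2→∅, q4→{q3}; now {q3}.
Read '2': q3→{q1}; union {q1}; ε-closure = {q1, q3}.
Read '1': q1→{q3, q5}, q3→{q2}; now {q2, q3, q5}.
Read '2': q2→∅, q3→{q1}, q5→{q1, q3, q5}; union {q1, q3, q5}; ε-closure = {q1, q2, q3, q5}.
Read '0': q1→{q3}, q2→∅, q3→{q2, q3}, q5→∅; now {q2, q3}.
State q3 is in {q2, q3}.

Yes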